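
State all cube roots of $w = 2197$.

|w| = 2197, arg(w) = 0°
Root modulus = 2197^(1/3) = 13
Root arguments: θ_k = (0° + 360°k)/3 for k = 0, 1, ..., 2
Roots: 13, -13/2 + (13*sqrt(3)/2)i, -13/2 - (13*sqrt(3)/2)i


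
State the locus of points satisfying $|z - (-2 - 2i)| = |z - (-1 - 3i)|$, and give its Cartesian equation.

|z - z1| = |z - z2| means z is equidistant from z1 and z2,
i.e. the perpendicular bisector of the segment from (-2, -2) to (-1, -3) (midpoint (-3/2, -5/2)).
With z = x + yi, square both sides:
(x - (-2))^2 + (y - (-2))^2 = (x - (-1))^2 + (y - (-3))^2
The x^2 and y^2 terms cancel: 2x + (-2)y = 10 - 8 = 2
Simplify: x - y = 1
Locus: Perpendicular bisector of the segment from (-2, -2) to (-1, -3): the line x - y = 1


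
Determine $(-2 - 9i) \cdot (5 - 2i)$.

(a1*a2 - b1*b2) + (a1*b2 + b1*a2)i
= (-10 - 18) + (4 + (-45))i
= -28 - 41i


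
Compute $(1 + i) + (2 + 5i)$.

(1 + 2) + (1 + 5)i = 3 + 6i


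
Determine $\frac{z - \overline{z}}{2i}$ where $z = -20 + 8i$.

z - conjugate(z) = 2bi
(z - conjugate(z))/(2i) = 2bi/(2i) = b = 8


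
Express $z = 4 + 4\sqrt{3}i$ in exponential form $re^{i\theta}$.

r = |z| = sqrt((4)^2 + (4*sqrt(3))^2) = sqrt(16 + 48) = sqrt(64) = 8
θ = arctan(b/a) = arctan(6.9282/4) (quadrant-adjusted) = 60° = π/3
z = 8e^(i*π/3)


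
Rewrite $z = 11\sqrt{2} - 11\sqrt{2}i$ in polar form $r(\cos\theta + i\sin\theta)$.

r = |z| = sqrt(a^2 + b^2) = sqrt((11*sqrt(2))^2 + (-11*sqrt(2))^2) = sqrt(242 + 242) = sqrt(484) = 22
θ = arctan(b/a) = arctan(-15.5563/15.5563) (quadrant-adjusted) = 315°
z = 22(cos 315° + i sin 315°)


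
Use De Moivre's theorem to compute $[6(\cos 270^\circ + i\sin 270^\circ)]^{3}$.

By De Moivre: z^n = r^n(cos(nθ) + i sin(nθ))
= 6^3(cos(3*270°) + i sin(3*270°))
= 216(cos 90° + i sin 90°)
= 216i


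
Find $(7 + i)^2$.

(a + bi)^2 = a^2 - b^2 + 2abi
= 7^2 - 1^2 + 2*7*1i
= 48 + 14i


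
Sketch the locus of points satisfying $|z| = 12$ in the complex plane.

|z| = 12 means sqrt(x^2 + y^2) = 12
This is a circle of radius 12 centered at the origin


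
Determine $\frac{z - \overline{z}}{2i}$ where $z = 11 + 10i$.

z - conjugate(z) = 2bi
(z - conjugate(z))/(2i) = 2bi/(2i) = b = 10


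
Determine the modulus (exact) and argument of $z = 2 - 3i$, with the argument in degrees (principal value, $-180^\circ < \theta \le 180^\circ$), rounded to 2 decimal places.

|z| = sqrt(2^2 + (-3)^2) = sqrt(13)
arg(z) = arctan(b/a) = arctan(-3/2) (quadrant-adjusted) = -56.31°


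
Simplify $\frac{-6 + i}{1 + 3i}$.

Multiply numerator and denominator by conjugate (1 - 3i):
= (-6 + i)(1 - 3i) / (1^2 + 3^2)
= (-3 + 19i) / 10
= -3/10 + (19/10)i


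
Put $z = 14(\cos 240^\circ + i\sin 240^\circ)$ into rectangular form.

a = r cos θ = 14 * -1/2 = -7
b = r sin θ = 14 * -sqrt(3)/2 = -7*sqrt(3)
z = -7 - 7*sqrt(3)i


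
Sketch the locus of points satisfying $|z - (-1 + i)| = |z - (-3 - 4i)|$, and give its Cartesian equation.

|z - z1| = |z - z2| means z is equidistant from z1 and z2,
i.e. the perpendicular bisector of the segment from (-1, 1) to (-3, -4) (midpoint (-2, -3/2)).
With z = x + yi, square both sides:
(x - (-1))^2 + (y - 1)^2 = (x - (-3))^2 + (y - (-4))^2
The x^2 and y^2 terms cancel: -4x + (-10)y = 25 - 2 = 23
Simplify: 4x + 10y = -23
Locus: Perpendicular bisector of the segment from (-1, 1) to (-3, -4): the line 4x + 10y = -23


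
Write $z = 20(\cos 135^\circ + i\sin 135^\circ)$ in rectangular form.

a = r cos θ = 20 * -sqrt(2)/2 = -10*sqrt(2)
b = r sin θ = 20 * sqrt(2)/2 = 10*sqrt(2)
z = -10*sqrt(2) + 10*sqrt(2)i


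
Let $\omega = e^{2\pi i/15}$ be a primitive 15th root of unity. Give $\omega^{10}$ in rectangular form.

ω^10 = e^(2πi·10/15) = e^(i·4π/3)
= cos(4π/3) + i sin(4π/3)
= -1/2 - (sqrt(3)/2)i


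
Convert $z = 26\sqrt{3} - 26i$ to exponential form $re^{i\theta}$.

r = |z| = sqrt((26*sqrt(3))^2 + (-26)^2) = sqrt(2028 + 676) = sqrt(2704) = 52
θ = arctan(b/a) = arctan(-26/45.0333) (quadrant-adjusted) = -30° = -π/6
z = 52e^(-i*π/6)


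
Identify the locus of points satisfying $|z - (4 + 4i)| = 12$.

|z - z0| = r describes a circle centered at z0 with radius r
Here z0 = 4 + 4i and r = 12
Locus: Circle centered at (4, 4) with radius 12


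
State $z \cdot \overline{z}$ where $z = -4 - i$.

z * conjugate(z) = |z|^2 = a^2 + b^2
= (-4)^2 + (-1)^2 = 17


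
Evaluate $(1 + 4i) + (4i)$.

(1 + 0) + (4 + 4)i = 1 + 8i


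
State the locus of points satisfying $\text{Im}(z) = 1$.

Im(z) = y where z = x + yi; the equation y = 1 is satisfied by all points with that y-coordinate
Locus: Horizontal line y = 1


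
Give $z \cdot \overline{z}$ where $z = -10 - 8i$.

z * conjugate(z) = |z|^2 = a^2 + b^2
= (-10)^2 + (-8)^2 = 164


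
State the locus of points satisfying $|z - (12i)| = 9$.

|z - z0| = r describes a circle centered at z0 with radius r
Here z0 = 12i and r = 9
Locus: Circle centered at (0, 12) with radius 9


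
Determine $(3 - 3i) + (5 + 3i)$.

(3 + 5) + (-3 + 3)i = 8


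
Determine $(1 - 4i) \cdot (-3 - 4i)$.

(a1*a2 - b1*b2) + (a1*b2 + b1*a2)i
= (-3 - 16) + (-4 + 12)i
= -19 + 8i


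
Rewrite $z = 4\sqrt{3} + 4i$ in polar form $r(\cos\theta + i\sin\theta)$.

r = |z| = sqrt(a^2 + b^2) = sqrt((4*sqrt(3))^2 + (4)^2) = sqrt(48 + 16) = sqrt(64) = 8
θ = arctan(b/a) = arctan(4/6.9282) (quadrant-adjusted) = 30°
z = 8(cos 30° + i sin 30°)


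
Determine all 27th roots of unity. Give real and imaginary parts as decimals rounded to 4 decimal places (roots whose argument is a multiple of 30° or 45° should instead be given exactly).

ω_k = e^(2πik/27) = cos(2πk/27) + i sin(2πk/27) for k = 0, 1, ..., 26
Roots: 1, 0.9730 + 0.2306i, 0.8936 + 0.4488i, 0.7660 + 0.6428i, 0.5972 + 0.8021i, 0.3961 + 0.9182i, 0.1736 + 0.9848i, -0.0581 + 0.9983i, -0.2868 + 0.9580i, -1/2 + (sqrt(3)/2)i, -0.6862 + 0.7274i, -0.8355 + 0.5495i, -0.9397 + 0.3420i, -0.9932 + 0.1161i, -0.9932 - 0.1161i, -0.9397 - 0.3420i, -0.8355 - 0.5495i, -0.6862 - 0.7274i, -1/2 - (sqrt(3)/2)i, -0.2868 - 0.9580i, -0.0581 - 0.9983i, 0.1736 - 0.9848i, 0.3961 - 0.9182i, 0.5972 - 0.8021i, 0.7660 - 0.6428i, 0.8936 - 0.4488i, 0.9730 - 0.2306i


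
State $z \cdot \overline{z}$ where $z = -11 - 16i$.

z * conjugate(z) = |z|^2 = a^2 + b^2
= (-11)^2 + (-16)^2 = 377


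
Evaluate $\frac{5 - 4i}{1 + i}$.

Multiply numerator and denominator by conjugate (1 - i):
= (5 - 4i)(1 - i) / (1^2 + 1^2)
= (1 - 9i) / 2
= 1/2 - (9/2)i


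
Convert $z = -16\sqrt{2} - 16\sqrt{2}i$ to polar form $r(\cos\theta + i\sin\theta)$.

r = |z| = sqrt(a^2 + b^2) = sqrt((-16*sqrt(2))^2 + (-16*sqrt(2))^2) = sqrt(512 + 512) = sqrt(1024) = 32
θ = arctan(b/a) = arctan(-22.6274/-22.6274) (quadrant-adjusted) = 225°
z = 32(cos 225° + i sin 225°)


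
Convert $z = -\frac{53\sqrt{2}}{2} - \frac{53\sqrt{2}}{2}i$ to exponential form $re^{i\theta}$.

r = |z| = sqrt((-53*sqrt(2)/2)^2 + (-53*sqrt(2)/2)^2) = sqrt(2809/2 + 2809/2) = sqrt(2809) = 53
θ = arctan(b/a) = arctan(-37.4767/-37.4767) (quadrant-adjusted) = 225° = 5π/4
z = 53e^(i*5π/4)


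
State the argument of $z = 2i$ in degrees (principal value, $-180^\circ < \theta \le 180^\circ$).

a = 0 and b > 0, so z lies on the positive imaginary axis: θ = 90°


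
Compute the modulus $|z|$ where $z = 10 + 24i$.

|z| = sqrt(a^2 + b^2) = sqrt(10^2 + 24^2) = sqrt(676) = 26


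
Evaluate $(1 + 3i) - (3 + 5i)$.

(1 - 3) + (3 - 5)i = -2 - 2i


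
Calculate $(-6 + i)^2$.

(a + bi)^2 = a^2 - b^2 + 2abi
= (-6)^2 - 1^2 + 2*(-6)*1i
= 35 - 12i


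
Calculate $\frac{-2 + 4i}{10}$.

Divisor is real, so divide each part by 10:
= -1/5 + (2/5)i


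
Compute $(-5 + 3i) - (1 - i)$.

(-5 - 1) + (3 - (-1))i = -6 + 4i


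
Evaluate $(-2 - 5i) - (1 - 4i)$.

(-2 - 1) + (-5 - (-4))i = -3 - i


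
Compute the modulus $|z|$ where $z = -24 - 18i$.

|z| = sqrt(a^2 + b^2) = sqrt((-24)^2 + (-18)^2) = sqrt(900) = 30


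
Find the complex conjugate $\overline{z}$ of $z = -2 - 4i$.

If z = a + bi, then conjugate(z) = a - bi
conjugate(-2 - 4i) = -2 + 4i


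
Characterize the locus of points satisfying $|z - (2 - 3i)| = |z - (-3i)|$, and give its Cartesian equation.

|z - z1| = |z - z2| means z is equidistant from z1 and z2,
i.e. the perpendicular bisector of the segment from (2, -3) to (0, -3) (midpoint (1, -3)).
With z = x + yi, square both sides:
(x - 2)^2 + (y - (-3))^2 = (x - 0)^2 + (y - (-3))^2
The x^2 and y^2 terms cancel: -4x + 0y = 9 - 13 = -4
Simplify: x = 1
Locus: Perpendicular bisector of the segment from (2, -3) to (0, -3): the line x = 1


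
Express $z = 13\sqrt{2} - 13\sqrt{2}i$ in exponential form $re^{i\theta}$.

r = |z| = sqrt((13*sqrt(2))^2 + (-13*sqrt(2))^2) = sqrt(338 + 338) = sqrt(676) = 26
θ = arctan(b/a) = arctan(-18.3848/18.3848) (quadrant-adjusted) = -45° = -π/4
z = 26e^(-i*π/4)


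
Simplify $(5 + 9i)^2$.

(a + bi)^2 = a^2 - b^2 + 2abi
= 5^2 - 9^2 + 2*5*9i
= -56 + 90i


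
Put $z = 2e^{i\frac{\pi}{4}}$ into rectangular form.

a = r cos θ = 2 * sqrt(2)/2 = sqrt(2)
b = r sin θ = 2 * sqrt(2)/2 = sqrt(2)
z = sqrt(2) + sqrt(2)i


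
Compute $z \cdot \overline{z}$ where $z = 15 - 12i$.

z * conjugate(z) = |z|^2 = a^2 + b^2
= 15^2 + (-12)^2 = 369


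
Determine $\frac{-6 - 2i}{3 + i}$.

Multiply numerator and denominator by conjugate (3 - i):
= (-6 - 2i)(3 - i) / (3^2 + 1^2)
= (-20) / 10
= -2


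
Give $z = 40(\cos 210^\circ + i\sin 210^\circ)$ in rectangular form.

a = r cos θ = 40 * -sqrt(3)/2 = -20*sqrt(3)
b = r sin θ = 40 * -1/2 = -20
z = -20*sqrt(3) - 20i


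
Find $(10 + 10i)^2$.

(a + bi)^2 = a^2 - b^2 + 2abi
= 10^2 - 10^2 + 2*10*10i
= 200i


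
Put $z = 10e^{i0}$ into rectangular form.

a = r cos θ = 10 * 1 = 10
b = r sin θ = 10 * 0 = 0
z = 10


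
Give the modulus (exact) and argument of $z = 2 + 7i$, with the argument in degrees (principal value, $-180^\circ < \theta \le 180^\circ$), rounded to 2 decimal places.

|z| = sqrt(2^2 + 7^2) = sqrt(53)
arg(z) = arctan(b/a) = arctan(7/2) (quadrant-adjusted) = 74.05°


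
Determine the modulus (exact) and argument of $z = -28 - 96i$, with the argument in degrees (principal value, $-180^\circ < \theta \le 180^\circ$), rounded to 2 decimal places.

|z| = sqrt((-28)^2 + (-96)^2) = 100
arg(z) = arctan(b/a) = arctan(-96/-28) (quadrant-adjusted) = -106.26°


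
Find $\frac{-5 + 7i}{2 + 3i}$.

Multiply numerator and denominator by conjugate (2 - 3i):
= (-5 + 7i)(2 - 3i) / (2^2 + 3^2)
= (11 + 29i) / 13
= 11/13 + (29/13)i


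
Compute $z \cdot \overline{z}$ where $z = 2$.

z * conjugate(z) = |z|^2 = a^2 + b^2
= 2^2 + 0^2 = 4


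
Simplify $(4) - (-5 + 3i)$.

(4 - (-5)) + (0 - 3)i = 9 - 3i


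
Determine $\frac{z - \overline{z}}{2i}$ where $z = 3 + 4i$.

z - conjugate(z) = 2bi
(z - conjugate(z))/(2i) = 2bi/(2i) = b = 4


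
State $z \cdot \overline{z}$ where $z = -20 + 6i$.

z * conjugate(z) = |z|^2 = a^2 + b^2
= (-20)^2 + 6^2 = 436


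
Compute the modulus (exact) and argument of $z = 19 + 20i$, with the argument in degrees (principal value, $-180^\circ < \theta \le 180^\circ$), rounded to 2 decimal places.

|z| = sqrt(19^2 + 20^2) = sqrt(761)
arg(z) = arctan(b/a) = arctan(20/19) (quadrant-adjusted) = 46.47°


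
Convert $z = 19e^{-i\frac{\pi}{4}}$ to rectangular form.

a = r cos θ = 19 * sqrt(2)/2 = 19*sqrt(2)/2
b = r sin θ = 19 * -sqrt(2)/2 = -19*sqrt(2)/2
z = 19*sqrt(2)/2 - (19*sqrt(2)/2)i


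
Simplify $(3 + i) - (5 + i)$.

(3 - 5) + (1 - 1)i = -2


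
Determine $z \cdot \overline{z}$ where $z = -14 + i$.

z * conjugate(z) = |z|^2 = a^2 + b^2
= (-14)^2 + 1^2 = 197


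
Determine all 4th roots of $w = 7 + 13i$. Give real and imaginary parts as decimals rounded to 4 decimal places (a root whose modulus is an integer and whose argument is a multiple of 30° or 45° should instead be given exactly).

|w| = sqrt(218) ≈ 14.764823, arg(w) ≈ 61.699244°
Root modulus = sqrt(218)^(1/4) ≈ 1.960230
Root arguments: θ_k = (arg(w) + 360°k)/4 for k = 0, 1, ..., 3
Compute each root as (root modulus)(cos θ_k + i sin θ_k) using full-precision intermediates, then round to 4 decimal places.
Roots: 1.8896 + 0.5214i, -0.5214 + 1.8896i, -1.8896 - 0.5214i, 0.5214 - 1.8896i


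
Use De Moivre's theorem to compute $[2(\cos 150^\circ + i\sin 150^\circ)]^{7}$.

By De Moivre: z^n = r^n(cos(nθ) + i sin(nθ))
= 2^7(cos(7*150°) + i sin(7*150°))
= 128(cos 330° + i sin 330°)
= 64*sqrt(3) - 64i


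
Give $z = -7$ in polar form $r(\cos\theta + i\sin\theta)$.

r = |z| = sqrt(a^2 + b^2) = sqrt((-7)^2 + (0)^2) = sqrt(49 + 0) = sqrt(49) = 7
b = 0 and a < 0, so z lies on the negative real axis: θ = 180°
z = 7(cos 180° + i sin 180°)


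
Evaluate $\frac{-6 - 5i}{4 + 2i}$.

Multiply numerator and denominator by conjugate (4 - 2i):
= (-6 - 5i)(4 - 2i) / (4^2 + 2^2)
= (-34 - 8i) / 20
Divide through by 2: (-17 - 4i) / 10
= -17/10 - (2/5)i


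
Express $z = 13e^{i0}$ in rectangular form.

a = r cos θ = 13 * 1 = 13
b = r sin θ = 13 * 0 = 0
z = 13


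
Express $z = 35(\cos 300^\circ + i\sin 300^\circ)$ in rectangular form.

a = r cos θ = 35 * 1/2 = 35/2
b = r sin θ = 35 * -sqrt(3)/2 = -35*sqrt(3)/2
z = 35/2 - (35*sqrt(3)/2)i


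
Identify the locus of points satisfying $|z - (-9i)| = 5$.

|z - z0| = r describes a circle centered at z0 with radius r
Here z0 = -9i and r = 5
Locus: Circle centered at (0, -9) with radius 5


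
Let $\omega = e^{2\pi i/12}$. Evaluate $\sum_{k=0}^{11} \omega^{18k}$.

Let ζ = ω^18 = e^(2πi·18/12). Since 12 ∤ 18, ζ ≠ 1.
Sum = Σ_{k=0}^{11} ζ^k = (ζ^12 - 1)/(ζ - 1) = (ω^{18·12} - 1)/(ζ - 1) = (1 - 1)/(ζ - 1) = 0


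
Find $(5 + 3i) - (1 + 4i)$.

(5 - 1) + (3 - 4)i = 4 - i


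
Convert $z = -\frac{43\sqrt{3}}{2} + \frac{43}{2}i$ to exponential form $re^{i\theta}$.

r = |z| = sqrt((-43*sqrt(3)/2)^2 + (43/2)^2) = sqrt(5547/4 + 1849/4) = sqrt(1849) = 43
θ = arctan(b/a) = arctan(21.5/-37.2391) (quadrant-adjusted) = 150° = 5π/6
z = 43e^(i*5π/6)


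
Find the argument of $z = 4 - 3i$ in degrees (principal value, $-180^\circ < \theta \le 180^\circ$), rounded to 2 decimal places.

θ = arctan(b/a) = arctan(-3/4) (quadrant-adjusted) = -36.87°


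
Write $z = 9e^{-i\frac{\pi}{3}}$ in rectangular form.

a = r cos θ = 9 * 1/2 = 9/2
b = r sin θ = 9 * -sqrt(3)/2 = -9*sqrt(3)/2
z = 9/2 - (9*sqrt(3)/2)i


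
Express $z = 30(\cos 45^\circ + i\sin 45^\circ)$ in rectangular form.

a = r cos θ = 30 * sqrt(2)/2 = 15*sqrt(2)
b = r sin θ = 30 * sqrt(2)/2 = 15*sqrt(2)
z = 15*sqrt(2) + 15*sqrt(2)i


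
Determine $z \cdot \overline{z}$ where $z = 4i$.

z * conjugate(z) = |z|^2 = a^2 + b^2
= 0^2 + 4^2 = 16


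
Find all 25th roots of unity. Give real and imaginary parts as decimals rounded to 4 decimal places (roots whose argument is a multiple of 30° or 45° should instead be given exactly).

ω_k = e^(2πik/25) = cos(2πk/25) + i sin(2πk/25) for k = 0, 1, ..., 24
Roots: 1, 0.9686 + 0.2487i, 0.8763 + 0.4818i, 0.7290 + 0.6845i, 0.5358 + 0.8443i, 0.3090 + 0.9511i, 0.0628 + 0.9980i, -0.1874 + 0.9823i, -0.4258 + 0.9048i, -0.6374 + 0.7705i, -0.8090 + 0.5878i, -0.9298 + 0.3681i, -0.9921 + 0.1253i, -0.9921 - 0.1253i, -0.9298 - 0.3681i, -0.8090 - 0.5878i, -0.6374 - 0.7705i, -0.4258 - 0.9048i, -0.1874 - 0.9823i, 0.0628 - 0.9980i, 0.3090 - 0.9511i, 0.5358 - 0.8443i, 0.7290 - 0.6845i, 0.8763 - 0.4818i, 0.9686 - 0.2487i


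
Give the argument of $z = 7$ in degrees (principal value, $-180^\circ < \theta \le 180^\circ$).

b = 0 and a > 0, so z lies on the positive real axis: θ = 0°


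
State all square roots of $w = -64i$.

|w| = 64, arg(w) = 270°
Root modulus = 64^(1/2) = 8
Root arguments: θ_k = (270° + 360°k)/2 for k = 0, 1, ..., 1
Roots: -4*sqrt(2) + 4*sqrt(2)i, 4*sqrt(2) - 4*sqrt(2)i


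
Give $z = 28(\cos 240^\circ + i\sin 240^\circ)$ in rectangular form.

a = r cos θ = 28 * -1/2 = -14
b = r sin θ = 28 * -sqrt(3)/2 = -14*sqrt(3)
z = -14 - 14*sqrt(3)i


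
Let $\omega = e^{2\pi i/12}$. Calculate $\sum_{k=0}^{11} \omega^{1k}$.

Let ζ = ω^1 = e^(2πi·1/12). Since 12 ∤ 1, ζ ≠ 1.
Sum = Σ_{k=0}^{11} ζ^k = (ζ^12 - 1)/(ζ - 1) = (ω^{1·12} - 1)/(ζ - 1) = (1 - 1)/(ζ - 1) = 0


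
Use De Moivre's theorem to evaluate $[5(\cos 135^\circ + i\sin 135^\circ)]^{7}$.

By De Moivre: z^n = r^n(cos(nθ) + i sin(nθ))
= 5^7(cos(7*135°) + i sin(7*135°))
= 78125(cos 225° + i sin 225°)
= -78125*sqrt(2)/2 - (78125*sqrt(2)/2)i


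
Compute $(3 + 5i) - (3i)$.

(3 - 0) + (5 - 3)i = 3 + 2i


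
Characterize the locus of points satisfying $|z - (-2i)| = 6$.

|z - z0| = r describes a circle centered at z0 with radius r
Here z0 = -2i and r = 6
Locus: Circle centered at (0, -2) with radius 6


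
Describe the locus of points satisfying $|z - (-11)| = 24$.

|z - z0| = r describes a circle centered at z0 with radius r
Here z0 = -11 and r = 24
Locus: Circle centered at (-11, 0) with radius 24


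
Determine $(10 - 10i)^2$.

(a + bi)^2 = a^2 - b^2 + 2abi
= 10^2 - (-10)^2 + 2*10*(-10)i
= -200i


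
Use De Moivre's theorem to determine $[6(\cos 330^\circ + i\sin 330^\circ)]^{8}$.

By De Moivre: z^n = r^n(cos(nθ) + i sin(nθ))
= 6^8(cos(8*330°) + i sin(8*330°))
= 1679616(cos 120° + i sin 120°)
= -839808 + 839808*sqrt(3)i


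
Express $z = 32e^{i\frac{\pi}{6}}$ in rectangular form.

a = r cos θ = 32 * sqrt(3)/2 = 16*sqrt(3)
b = r sin θ = 32 * 1/2 = 16
z = 16*sqrt(3) + 16i


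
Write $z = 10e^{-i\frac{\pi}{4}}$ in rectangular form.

a = r cos θ = 10 * sqrt(2)/2 = 5*sqrt(2)
b = r sin θ = 10 * -sqrt(2)/2 = -5*sqrt(2)
z = 5*sqrt(2) - 5*sqrt(2)i


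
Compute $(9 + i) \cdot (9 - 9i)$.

(a1*a2 - b1*b2) + (a1*b2 + b1*a2)i
= (81 - (-9)) + (-81 + 9)i
= 90 - 72i


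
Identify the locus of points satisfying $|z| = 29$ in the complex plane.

|z| = 29 means sqrt(x^2 + y^2) = 29
This is a circle of radius 29 centered at the origin


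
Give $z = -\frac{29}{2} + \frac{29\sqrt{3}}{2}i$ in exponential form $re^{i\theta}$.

r = |z| = sqrt((-29/2)^2 + (29*sqrt(3)/2)^2) = sqrt(841/4 + 2523/4) = sqrt(841) = 29
θ = arctan(b/a) = arctan(25.1147/-14.5) (quadrant-adjusted) = 120° = 2π/3
z = 29e^(i*2π/3)


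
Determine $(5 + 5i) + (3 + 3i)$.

(5 + 3) + (5 + 3)i = 8 + 8i


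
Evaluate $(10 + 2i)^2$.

(a + bi)^2 = a^2 - b^2 + 2abi
= 10^2 - 2^2 + 2*10*2i
= 96 + 40i


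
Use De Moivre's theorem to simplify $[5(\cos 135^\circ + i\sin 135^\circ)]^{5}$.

By De Moivre: z^n = r^n(cos(nθ) + i sin(nθ))
= 5^5(cos(5*135°) + i sin(5*135°))
= 3125(cos 315° + i sin 315°)
= 3125*sqrt(2)/2 - (3125*sqrt(2)/2)i


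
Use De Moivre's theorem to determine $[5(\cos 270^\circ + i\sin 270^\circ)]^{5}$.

By De Moivre: z^n = r^n(cos(nθ) + i sin(nθ))
= 5^5(cos(5*270°) + i sin(5*270°))
= 3125(cos 270° + i sin 270°)
= -3125i


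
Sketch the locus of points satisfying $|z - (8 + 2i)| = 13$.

|z - z0| = r describes a circle centered at z0 with radius r
Here z0 = 8 + 2i and r = 13
Locus: Circle centered at (8, 2) with radius 13


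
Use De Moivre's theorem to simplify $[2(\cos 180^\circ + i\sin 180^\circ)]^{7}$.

By De Moivre: z^n = r^n(cos(nθ) + i sin(nθ))
= 2^7(cos(7*180°) + i sin(7*180°))
= 128(cos 180° + i sin 180°)
= -128


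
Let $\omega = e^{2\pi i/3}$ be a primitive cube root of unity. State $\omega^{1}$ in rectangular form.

ω^1 = e^(2πi·1/3) = e^(i·2π/3)
= cos(2π/3) + i sin(2π/3)
= -1/2 + (sqrt(3)/2)i


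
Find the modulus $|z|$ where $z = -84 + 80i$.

|z| = sqrt(a^2 + b^2) = sqrt((-84)^2 + 80^2) = sqrt(13456) = 116


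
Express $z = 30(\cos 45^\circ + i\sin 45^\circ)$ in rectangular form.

a = r cos θ = 30 * sqrt(2)/2 = 15*sqrt(2)
b = r sin θ = 30 * sqrt(2)/2 = 15*sqrt(2)
z = 15*sqrt(2) + 15*sqrt(2)i


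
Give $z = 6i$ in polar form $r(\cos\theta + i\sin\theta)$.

r = |z| = sqrt(a^2 + b^2) = sqrt((0)^2 + (6)^2) = sqrt(0 + 36) = sqrt(36) = 6
a = 0 and b > 0, so z lies on the positive imaginary axis: θ = 90°
z = 6(cos 90° + i sin 90°)


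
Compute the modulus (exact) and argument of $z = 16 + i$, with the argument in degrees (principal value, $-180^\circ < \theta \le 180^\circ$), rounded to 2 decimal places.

|z| = sqrt(16^2 + 1^2) = sqrt(257)
arg(z) = arctan(b/a) = arctan(1/16) (quadrant-adjusted) = 3.58°


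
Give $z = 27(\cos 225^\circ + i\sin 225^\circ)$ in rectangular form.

a = r cos θ = 27 * -sqrt(2)/2 = -27*sqrt(2)/2
b = r sin θ = 27 * -sqrt(2)/2 = -27*sqrt(2)/2
z = -27*sqrt(2)/2 - (27*sqrt(2)/2)i


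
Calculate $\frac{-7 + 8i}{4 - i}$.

Multiply numerator and denominator by conjugate (4 + i):
= (-7 + 8i)(4 + i) / (4^2 + (-1)^2)
= (-36 + 25i) / 17
= -36/17 + (25/17)i


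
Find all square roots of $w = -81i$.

|w| = 81, arg(w) = 270°
Root modulus = 81^(1/2) = 9
Root arguments: θ_k = (270° + 360°k)/2 for k = 0, 1, ..., 1
Roots: -9*sqrt(2)/2 + (9*sqrt(2)/2)i, 9*sqrt(2)/2 - (9*sqrt(2)/2)i


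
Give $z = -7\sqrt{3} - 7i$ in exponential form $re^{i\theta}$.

r = |z| = sqrt((-7*sqrt(3))^2 + (-7)^2) = sqrt(147 + 49) = sqrt(196) = 14
θ = arctan(b/a) = arctan(-7/-12.1244) (quadrant-adjusted) = -150° = -5π/6
z = 14e^(-i*5π/6)


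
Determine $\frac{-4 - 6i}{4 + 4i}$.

Multiply numerator and denominator by conjugate (4 - 4i):
= (-4 - 6i)(4 - 4i) / (4^2 + 4^2)
= (-40 - 8i) / 32
Divide through by 8: (-5 - i) / 4
= -5/4 - (1/4)i


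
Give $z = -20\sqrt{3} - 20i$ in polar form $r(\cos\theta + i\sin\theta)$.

r = |z| = sqrt(a^2 + b^2) = sqrt((-20*sqrt(3))^2 + (-20)^2) = sqrt(1200 + 400) = sqrt(1600) = 40
θ = arctan(b/a) = arctan(-20/-34.641) (quadrant-adjusted) = 210°
z = 40(cos 210° + i sin 210°)


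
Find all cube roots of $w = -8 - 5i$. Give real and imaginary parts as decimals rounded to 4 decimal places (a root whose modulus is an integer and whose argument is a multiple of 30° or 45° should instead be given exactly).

|w| = sqrt(89) ≈ 9.433981, arg(w) ≈ 212.005383°
Root modulus = sqrt(89)^(1/3) ≈ 2.112994
Root arguments: θ_k = (arg(w) + 360°k)/3 for k = 0, 1, ..., 2
Compute each root as (root modulus)(cos θ_k + i sin θ_k) using full-precision intermediates, then round to 4 decimal places.
Roots: 0.6995 + 1.9939i, -2.0765 - 0.3912i, 1.3770 - 1.6027i


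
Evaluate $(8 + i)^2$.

(a + bi)^2 = a^2 - b^2 + 2abi
= 8^2 - 1^2 + 2*8*1i
= 63 + 16i


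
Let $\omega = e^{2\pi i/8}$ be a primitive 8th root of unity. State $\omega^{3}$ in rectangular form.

ω^3 = e^(2πi·3/8) = e^(i·3π/4)
= cos(3π/4) + i sin(3π/4)
= -sqrt(2)/2 + (sqrt(2)/2)i


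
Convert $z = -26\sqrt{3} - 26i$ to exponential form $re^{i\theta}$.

r = |z| = sqrt((-26*sqrt(3))^2 + (-26)^2) = sqrt(2028 + 676) = sqrt(2704) = 52
θ = arctan(b/a) = arctan(-26/-45.0333) (quadrant-adjusted) = -150° = -5π/6
z = 52e^(-i*5π/6)


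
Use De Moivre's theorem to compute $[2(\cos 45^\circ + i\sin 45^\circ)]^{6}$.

By De Moivre: z^n = r^n(cos(nθ) + i sin(nθ))
= 2^6(cos(6*45°) + i sin(6*45°))
= 64(cos 270° + i sin 270°)
= -64i


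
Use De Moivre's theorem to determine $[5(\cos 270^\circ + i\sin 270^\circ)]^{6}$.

By De Moivre: z^n = r^n(cos(nθ) + i sin(nθ))
= 5^6(cos(6*270°) + i sin(6*270°))
= 15625(cos 180° + i sin 180°)
= -15625


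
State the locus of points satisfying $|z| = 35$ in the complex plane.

|z| = 35 means sqrt(x^2 + y^2) = 35
This is a circle of radius 35 centered at the origin


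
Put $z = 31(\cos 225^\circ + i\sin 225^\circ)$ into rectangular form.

a = r cos θ = 31 * -sqrt(2)/2 = -31*sqrt(2)/2
b = r sin θ = 31 * -sqrt(2)/2 = -31*sqrt(2)/2
z = -31*sqrt(2)/2 - (31*sqrt(2)/2)i


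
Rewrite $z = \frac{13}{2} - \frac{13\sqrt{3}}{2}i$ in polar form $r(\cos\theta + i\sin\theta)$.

r = |z| = sqrt(a^2 + b^2) = sqrt((13/2)^2 + (-13*sqrt(3)/2)^2) = sqrt(169/4 + 507/4) = sqrt(169) = 13
θ = arctan(b/a) = arctan(-11.2583/6.5) (quadrant-adjusted) = 300°
z = 13(cos 300° + i sin 300°)


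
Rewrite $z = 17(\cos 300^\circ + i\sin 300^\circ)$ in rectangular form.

a = r cos θ = 17 * 1/2 = 17/2
b = r sin θ = 17 * -sqrt(3)/2 = -17*sqrt(3)/2
z = 17/2 - (17*sqrt(3)/2)i


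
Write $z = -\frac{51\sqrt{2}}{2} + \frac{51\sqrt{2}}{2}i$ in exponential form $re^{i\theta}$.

r = |z| = sqrt((-51*sqrt(2)/2)^2 + (51*sqrt(2)/2)^2) = sqrt(2601/2 + 2601/2) = sqrt(2601) = 51
θ = arctan(b/a) = arctan(36.0624/-36.0624) (quadrant-adjusted) = 135° = 3π/4
z = 51e^(i*3π/4)


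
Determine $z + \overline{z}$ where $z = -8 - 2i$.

z + conjugate(z) = (a + bi) + (a - bi) = 2a
= 2 * (-8) = -16


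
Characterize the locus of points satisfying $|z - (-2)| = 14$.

|z - z0| = r describes a circle centered at z0 with radius r
Here z0 = -2 and r = 14
Locus: Circle centered at (-2, 0) with radius 14


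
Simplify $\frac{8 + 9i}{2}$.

Divisor is real, so divide each part by 2:
= 4 + (9/2)i


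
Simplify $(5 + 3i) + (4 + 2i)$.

(5 + 4) + (3 + 2)i = 9 + 5i


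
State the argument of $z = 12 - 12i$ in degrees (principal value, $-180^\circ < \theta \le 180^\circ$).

θ = arctan(b/a) = arctan(-12/12) (quadrant-adjusted) = -45°


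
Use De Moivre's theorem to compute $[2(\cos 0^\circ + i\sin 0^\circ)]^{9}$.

By De Moivre: z^n = r^n(cos(nθ) + i sin(nθ))
= 2^9(cos(9*0°) + i sin(9*0°))
= 512(cos 0° + i sin 0°)
= 512


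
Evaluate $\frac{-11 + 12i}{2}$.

Divisor is real, so divide each part by 2:
= -11/2 + 6i


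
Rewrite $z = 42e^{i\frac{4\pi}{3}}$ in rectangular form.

a = r cos θ = 42 * -1/2 = -21
b = r sin θ = 42 * -sqrt(3)/2 = -21*sqrt(3)
z = -21 - 21*sqrt(3)i


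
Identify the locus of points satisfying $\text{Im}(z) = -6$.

Im(z) = y where z = x + yi; the equation y = -6 is satisfied by all points with that y-coordinate
Locus: Horizontal line y = -6


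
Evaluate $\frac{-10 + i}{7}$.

Divisor is real, so divide each part by 7:
= -10/7 + (1/7)i


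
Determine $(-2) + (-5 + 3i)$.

(-2 + (-5)) + (0 + 3)i = -7 + 3i


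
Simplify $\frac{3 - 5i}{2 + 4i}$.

Multiply numerator and denominator by conjugate (2 - 4i):
= (3 - 5i)(2 - 4i) / (2^2 + 4^2)
= (-14 - 22i) / 20
Divide through by 2: (-7 - 11i) / 10
= -7/10 - (11/10)i


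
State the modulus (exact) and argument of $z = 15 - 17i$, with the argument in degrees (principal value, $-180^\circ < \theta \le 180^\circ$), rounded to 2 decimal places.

|z| = sqrt(15^2 + (-17)^2) = sqrt(514)
arg(z) = arctan(b/a) = arctan(-17/15) (quadrant-adjusted) = -48.58°


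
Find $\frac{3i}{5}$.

Divisor is real, so divide each part by 5:
= 0 + (3/5)i


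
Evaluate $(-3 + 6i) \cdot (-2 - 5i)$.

(a1*a2 - b1*b2) + (a1*b2 + b1*a2)i
= (6 - (-30)) + (15 + (-12))i
= 36 + 3i


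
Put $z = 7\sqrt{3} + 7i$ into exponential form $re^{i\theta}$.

r = |z| = sqrt((7*sqrt(3))^2 + (7)^2) = sqrt(147 + 49) = sqrt(196) = 14
θ = arctan(b/a) = arctan(7/12.1244) (quadrant-adjusted) = 30° = π/6
z = 14e^(i*π/6)


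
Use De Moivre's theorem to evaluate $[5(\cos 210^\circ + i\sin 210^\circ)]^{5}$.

By De Moivre: z^n = r^n(cos(nθ) + i sin(nθ))
= 5^5(cos(5*210°) + i sin(5*210°))
= 3125(cos 330° + i sin 330°)
= 3125*sqrt(3)/2 - (3125/2)i


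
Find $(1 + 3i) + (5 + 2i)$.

(1 + 5) + (3 + 2)i = 6 + 5i


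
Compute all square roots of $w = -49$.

|w| = 49, arg(w) = 180°
Root modulus = 49^(1/2) = 7
Root arguments: θ_k = (180° + 360°k)/2 for k = 0, 1, ..., 1
Roots: 7i, -7i


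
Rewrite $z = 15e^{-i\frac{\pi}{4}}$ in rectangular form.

a = r cos θ = 15 * sqrt(2)/2 = 15*sqrt(2)/2
b = r sin θ = 15 * -sqrt(2)/2 = -15*sqrt(2)/2
z = 15*sqrt(2)/2 - (15*sqrt(2)/2)i


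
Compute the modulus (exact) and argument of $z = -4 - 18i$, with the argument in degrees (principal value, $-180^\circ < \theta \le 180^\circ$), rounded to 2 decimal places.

|z| = sqrt((-4)^2 + (-18)^2) = sqrt(340)
arg(z) = arctan(b/a) = arctan(-18/-4) (quadrant-adjusted) = -102.53°


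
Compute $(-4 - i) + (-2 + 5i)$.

(-4 + (-2)) + (-1 + 5)i = -6 + 4i


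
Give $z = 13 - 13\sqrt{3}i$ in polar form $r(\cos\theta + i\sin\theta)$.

r = |z| = sqrt(a^2 + b^2) = sqrt((13)^2 + (-13*sqrt(3))^2) = sqrt(169 + 507) = sqrt(676) = 26
θ = arctan(b/a) = arctan(-22.5167/13) (quadrant-adjusted) = 300°
z = 26(cos 300° + i sin 300°)


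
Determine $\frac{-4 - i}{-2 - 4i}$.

Multiply numerator and denominator by conjugate (-2 + 4i):
= (-4 - i)(-2 + 4i) / ((-2)^2 + (-4)^2)
= (12 - 14i) / 20
Divide through by 2: (6 - 7i) / 10
= 3/5 - (7/10)i


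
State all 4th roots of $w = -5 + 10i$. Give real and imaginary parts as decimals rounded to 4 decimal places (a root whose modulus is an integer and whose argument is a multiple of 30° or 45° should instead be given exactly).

|w| = sqrt(125) ≈ 11.180340, arg(w) ≈ 116.565051°
Root modulus = sqrt(125)^(1/4) ≈ 1.828579
Root arguments: θ_k = (arg(w) + 360°k)/4 for k = 0, 1, ..., 3
Compute each root as (root modulus)(cos θ_k + i sin θ_k) using full-precision intermediates, then round to 4 decimal places.
Roots: 1.5971 + 0.8905i, -0.8905 + 1.5971i, -1.5971 - 0.8905i, 0.8905 - 1.5971i


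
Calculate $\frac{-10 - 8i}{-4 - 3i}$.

Multiply numerator and denominator by conjugate (-4 + 3i):
= (-10 - 8i)(-4 + 3i) / ((-4)^2 + (-3)^2)
= (64 + 2i) / 25
= 64/25 + (2/25)i


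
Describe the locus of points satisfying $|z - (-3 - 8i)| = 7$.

|z - z0| = r describes a circle centered at z0 with radius r
Here z0 = -3 - 8i and r = 7
Locus: Circle centered at (-3, -8) with radius 7


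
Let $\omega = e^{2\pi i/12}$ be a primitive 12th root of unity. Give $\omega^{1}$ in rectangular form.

ω^1 = e^(2πi·1/12) = e^(i·1π/6)
= cos(1π/6) + i sin(1π/6)
= sqrt(3)/2 + (1/2)i


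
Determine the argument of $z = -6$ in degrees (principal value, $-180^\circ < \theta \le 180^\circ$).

b = 0 and a < 0, so z lies on the negative real axis: θ = 180°


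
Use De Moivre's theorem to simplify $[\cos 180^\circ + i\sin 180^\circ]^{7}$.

By De Moivre: z^n = r^n(cos(nθ) + i sin(nθ))
= 1^7(cos(7*180°) + i sin(7*180°))
= 1(cos 180° + i sin 180°)
= -1


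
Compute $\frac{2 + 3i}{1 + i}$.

Multiply numerator and denominator by conjugate (1 - i):
= (2 + 3i)(1 - i) / (1^2 + 1^2)
= (5 + i) / 2
= 5/2 + (1/2)i


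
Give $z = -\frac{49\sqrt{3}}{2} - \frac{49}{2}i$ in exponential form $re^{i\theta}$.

r = |z| = sqrt((-49*sqrt(3)/2)^2 + (-49/2)^2) = sqrt(7203/4 + 2401/4) = sqrt(2401) = 49
θ = arctan(b/a) = arctan(-24.5/-42.4352) (quadrant-adjusted) = 210° = 7π/6
z = 49e^(i*7π/6)


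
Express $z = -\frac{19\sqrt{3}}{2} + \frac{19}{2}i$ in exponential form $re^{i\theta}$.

r = |z| = sqrt((-19*sqrt(3)/2)^2 + (19/2)^2) = sqrt(1083/4 + 361/4) = sqrt(361) = 19
θ = arctan(b/a) = arctan(9.5/-16.4545) (quadrant-adjusted) = 150° = 5π/6
z = 19e^(i*5π/6)


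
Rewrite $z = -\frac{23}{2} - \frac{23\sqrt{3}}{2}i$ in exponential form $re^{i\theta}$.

r = |z| = sqrt((-23/2)^2 + (-23*sqrt(3)/2)^2) = sqrt(529/4 + 1587/4) = sqrt(529) = 23
θ = arctan(b/a) = arctan(-19.9186/-11.5) (quadrant-adjusted) = -120° = -2π/3
z = 23e^(-i*2π/3)


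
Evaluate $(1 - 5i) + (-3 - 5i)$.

(1 + (-3)) + (-5 + (-5))i = -2 - 10i


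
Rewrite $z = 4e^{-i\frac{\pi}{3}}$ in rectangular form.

a = r cos θ = 4 * 1/2 = 2
b = r sin θ = 4 * -sqrt(3)/2 = -2*sqrt(3)
z = 2 - 2*sqrt(3)i


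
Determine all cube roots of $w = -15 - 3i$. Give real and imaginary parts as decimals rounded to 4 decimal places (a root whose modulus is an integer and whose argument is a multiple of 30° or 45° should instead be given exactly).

|w| = sqrt(234) ≈ 15.297059, arg(w) ≈ 191.309932°
Root modulus = sqrt(234)^(1/3) ≈ 2.482386
Root arguments: θ_k = (arg(w) + 360°k)/3 for k = 0, 1, ..., 2
Compute each root as (root modulus)(cos θ_k + i sin θ_k) using full-precision intermediates, then round to 4 decimal places.
Roots: 1.0972 + 2.2268i, -2.4770 - 0.1632i, 1.3799 - 2.0635i


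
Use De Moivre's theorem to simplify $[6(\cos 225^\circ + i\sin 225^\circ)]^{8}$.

By De Moivre: z^n = r^n(cos(nθ) + i sin(nθ))
= 6^8(cos(8*225°) + i sin(8*225°))
= 1679616(cos 0° + i sin 0°)
= 1679616


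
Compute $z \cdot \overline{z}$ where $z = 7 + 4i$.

z * conjugate(z) = |z|^2 = a^2 + b^2
= 7^2 + 4^2 = 65


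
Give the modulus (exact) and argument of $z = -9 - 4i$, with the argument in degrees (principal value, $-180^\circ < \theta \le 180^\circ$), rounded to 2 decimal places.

|z| = sqrt((-9)^2 + (-4)^2) = sqrt(97)
arg(z) = arctan(b/a) = arctan(-4/-9) (quadrant-adjusted) = -156.04°


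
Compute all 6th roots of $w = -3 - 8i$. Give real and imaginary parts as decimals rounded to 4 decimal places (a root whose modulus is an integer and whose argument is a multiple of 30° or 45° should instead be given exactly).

|w| = sqrt(73) ≈ 8.544004, arg(w) ≈ 249.443955°
Root modulus = sqrt(73)^(1/6) ≈ 1.429805
Root arguments: θ_k = (arg(w) + 360°k)/6 for k = 0, 1, ..., 5
Compute each root as (root modulus)(cos θ_k + i sin θ_k) using full-precision intermediates, then round to 4 decimal places.
Roots: 1.0696 + 0.9488i, -0.2869 + 1.4007i, -1.3565 + 0.4519i, -1.0696 - 0.9488i, 0.2869 - 1.4007i, 1.3565 - 0.4519i


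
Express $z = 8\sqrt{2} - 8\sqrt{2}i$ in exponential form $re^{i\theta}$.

r = |z| = sqrt((8*sqrt(2))^2 + (-8*sqrt(2))^2) = sqrt(128 + 128) = sqrt(256) = 16
θ = arctan(b/a) = arctan(-11.3137/11.3137) (quadrant-adjusted) = -45° = -π/4
z = 16e^(-i*π/4)


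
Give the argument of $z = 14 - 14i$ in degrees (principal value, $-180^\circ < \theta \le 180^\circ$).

θ = arctan(b/a) = arctan(-14/14) (quadrant-adjusted) = -45°


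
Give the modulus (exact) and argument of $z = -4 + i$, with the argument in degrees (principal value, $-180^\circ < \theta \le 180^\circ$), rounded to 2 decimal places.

|z| = sqrt((-4)^2 + 1^2) = sqrt(17)
arg(z) = arctan(b/a) = arctan(1/-4) (quadrant-adjusted) = 165.96°


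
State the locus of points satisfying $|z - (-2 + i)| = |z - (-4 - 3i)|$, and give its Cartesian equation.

|z - z1| = |z - z2| means z is equidistant from z1 and z2,
i.e. the perpendicular bisector of the segment from (-2, 1) to (-4, -3) (midpoint (-3, -1)).
With z = x + yi, square both sides:
(x - (-2))^2 + (y - 1)^2 = (x - (-4))^2 + (y - (-3))^2
The x^2 and y^2 terms cancel: -4x + (-8)y = 25 - 5 = 20
Simplify: x + 2y = -5
Locus: Perpendicular bisector of the segment from (-2, 1) to (-4, -3): the line x + 2y = -5


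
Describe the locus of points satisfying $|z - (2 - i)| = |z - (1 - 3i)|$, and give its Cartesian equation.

|z - z1| = |z - z2| means z is equidistant from z1 and z2,
i.e. the perpendicular bisector of the segment from (2, -1) to (1, -3) (midpoint (3/2, -2)).
With z = x + yi, square both sides:
(x - 2)^2 + (y - (-1))^2 = (x - 1)^2 + (y - (-3))^2
The x^2 and y^2 terms cancel: -2x + (-4)y = 10 - 5 = 5
Simplify: 2x + 4y = -5
Locus: Perpendicular bisector of the segment from (2, -1) to (1, -3): the line 2x + 4y = -5


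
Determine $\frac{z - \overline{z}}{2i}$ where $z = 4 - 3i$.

z - conjugate(z) = 2bi
(z - conjugate(z))/(2i) = 2bi/(2i) = b = -3


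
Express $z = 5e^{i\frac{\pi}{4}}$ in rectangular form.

a = r cos θ = 5 * sqrt(2)/2 = 5*sqrt(2)/2
b = r sin θ = 5 * sqrt(2)/2 = 5*sqrt(2)/2
z = 5*sqrt(2)/2 + (5*sqrt(2)/2)i


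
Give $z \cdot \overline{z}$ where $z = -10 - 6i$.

z * conjugate(z) = |z|^2 = a^2 + b^2
= (-10)^2 + (-6)^2 = 136


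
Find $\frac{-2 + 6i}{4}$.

Divisor is real, so divide each part by 4:
= -1/2 + (3/2)i


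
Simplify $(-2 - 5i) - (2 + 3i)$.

(-2 - 2) + (-5 - 3)i = -4 - 8i


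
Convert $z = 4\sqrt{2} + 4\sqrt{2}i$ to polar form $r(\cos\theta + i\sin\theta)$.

r = |z| = sqrt(a^2 + b^2) = sqrt((4*sqrt(2))^2 + (4*sqrt(2))^2) = sqrt(32 + 32) = sqrt(64) = 8
θ = arctan(b/a) = arctan(5.6569/5.6569) (quadrant-adjusted) = 45°
z = 8(cos 45° + i sin 45°)


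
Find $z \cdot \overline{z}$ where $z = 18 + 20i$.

z * conjugate(z) = |z|^2 = a^2 + b^2
= 18^2 + 20^2 = 724


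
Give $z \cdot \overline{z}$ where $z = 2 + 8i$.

z * conjugate(z) = |z|^2 = a^2 + b^2
= 2^2 + 8^2 = 68


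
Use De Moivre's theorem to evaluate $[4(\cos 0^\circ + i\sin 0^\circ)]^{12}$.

By De Moivre: z^n = r^n(cos(nθ) + i sin(nθ))
= 4^12(cos(12*0°) + i sin(12*0°))
= 16777216(cos 0° + i sin 0°)
= 16777216


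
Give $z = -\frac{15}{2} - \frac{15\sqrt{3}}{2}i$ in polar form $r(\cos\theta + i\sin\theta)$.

r = |z| = sqrt(a^2 + b^2) = sqrt((-15/2)^2 + (-15*sqrt(3)/2)^2) = sqrt(225/4 + 675/4) = sqrt(225) = 15
θ = arctan(b/a) = arctan(-12.9904/-7.5) (quadrant-adjusted) = 240°
z = 15(cos 240° + i sin 240°)


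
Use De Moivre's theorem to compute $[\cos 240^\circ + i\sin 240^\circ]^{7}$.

By De Moivre: z^n = r^n(cos(nθ) + i sin(nθ))
= 1^7(cos(7*240°) + i sin(7*240°))
= 1(cos 240° + i sin 240°)
= -1/2 - (sqrt(3)/2)i


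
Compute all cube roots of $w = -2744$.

|w| = 2744, arg(w) = 180°
Root modulus = 2744^(1/3) = 14
Root arguments: θ_k = (180° + 360°k)/3 for k = 0, 1, ..., 2
Roots: 7 + 7*sqrt(3)i, -14, 7 - 7*sqrt(3)i


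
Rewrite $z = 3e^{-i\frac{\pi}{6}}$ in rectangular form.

a = r cos θ = 3 * sqrt(3)/2 = 3*sqrt(3)/2
b = r sin θ = 3 * -1/2 = -3/2
z = 3*sqrt(3)/2 - (3/2)i


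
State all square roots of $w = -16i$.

|w| = 16, arg(w) = 270°
Root modulus = 16^(1/2) = 4
Root arguments: θ_k = (270° + 360°k)/2 for k = 0, 1, ..., 1
Roots: -2*sqrt(2) + 2*sqrt(2)i, 2*sqrt(2) - 2*sqrt(2)i


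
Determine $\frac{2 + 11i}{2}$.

Divisor is real, so divide each part by 2:
= 1 + (11/2)i


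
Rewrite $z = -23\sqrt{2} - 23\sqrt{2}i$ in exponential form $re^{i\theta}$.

r = |z| = sqrt((-23*sqrt(2))^2 + (-23*sqrt(2))^2) = sqrt(1058 + 1058) = sqrt(2116) = 46
θ = arctan(b/a) = arctan(-32.5269/-32.5269) (quadrant-adjusted) = 225° = 5π/4
z = 46e^(i*5π/4)


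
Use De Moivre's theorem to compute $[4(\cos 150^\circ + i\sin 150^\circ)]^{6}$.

By De Moivre: z^n = r^n(cos(nθ) + i sin(nθ))
= 4^6(cos(6*150°) + i sin(6*150°))
= 4096(cos 180° + i sin 180°)
= -4096


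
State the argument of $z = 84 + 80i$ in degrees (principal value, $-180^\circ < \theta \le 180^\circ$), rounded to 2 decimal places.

θ = arctan(b/a) = arctan(80/84) (quadrant-adjusted) = 43.60°


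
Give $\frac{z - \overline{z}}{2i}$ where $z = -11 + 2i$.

z - conjugate(z) = 2bi
(z - conjugate(z))/(2i) = 2bi/(2i) = b = 2


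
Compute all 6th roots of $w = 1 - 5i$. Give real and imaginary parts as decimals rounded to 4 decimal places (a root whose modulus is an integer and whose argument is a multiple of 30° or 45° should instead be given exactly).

|w| = sqrt(26) ≈ 5.099020, arg(w) ≈ 281.309932°
Root modulus = sqrt(26)^(1/6) ≈ 1.311941
Root arguments: θ_k = (arg(w) + 360°k)/6 for k = 0, 1, ..., 5
Compute each root as (root modulus)(cos θ_k + i sin θ_k) using full-precision intermediates, then round to 4 decimal places.
Roots: 0.8967 + 0.9577i, -0.3811 + 1.2554i, -1.2777 + 0.2977i, -0.8967 - 0.9577i, 0.3811 - 1.2554i, 1.2777 - 0.2977i


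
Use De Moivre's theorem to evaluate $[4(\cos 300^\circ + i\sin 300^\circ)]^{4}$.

By De Moivre: z^n = r^n(cos(nθ) + i sin(nθ))
= 4^4(cos(4*300°) + i sin(4*300°))
= 256(cos 120° + i sin 120°)
= -128 + 128*sqrt(3)i


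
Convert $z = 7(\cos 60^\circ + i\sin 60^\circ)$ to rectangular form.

a = r cos θ = 7 * 1/2 = 7/2
b = r sin θ = 7 * sqrt(3)/2 = 7*sqrt(3)/2
z = 7/2 + (7*sqrt(3)/2)i


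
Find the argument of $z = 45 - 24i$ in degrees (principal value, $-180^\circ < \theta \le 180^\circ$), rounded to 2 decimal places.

θ = arctan(b/a) = arctan(-24/45) (quadrant-adjusted) = -28.07°
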